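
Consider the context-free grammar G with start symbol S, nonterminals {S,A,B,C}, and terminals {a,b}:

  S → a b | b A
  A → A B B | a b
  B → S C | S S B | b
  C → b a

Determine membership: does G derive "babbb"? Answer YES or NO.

CNF form of G:
  S -> T0 T1 | T1 A
  A -> A X2 | T0 T1
  B -> S C | S X3 | b
  C -> T1 T0
  T0 -> a
  T1 -> b
  X2 -> B B
  X3 -> S B

CYK fill:
  T[0,0] 'b' = {B,T1}  orig:{B}
  T[1,1] 'a' = {T0}  orig:{}
  T[2,2] 'b' = {B,T1}  orig:{B}
  T[3,3] 'b' = {B,T1}  orig:{B}
  T[4,4] 'b' = {B,T1}  orig:{B}
  T[0,1] 'ba' = {C}
  T[1,2] 'ab' = {A,S}
  T[2,3] 'bb' = {X2}  orig:{}
  T[3,4] 'bb' = {X2}  orig:{}
  T[0,2] 'bab' = {S}
  T[1,3] 'abb' = {X3}  orig:{}
  T[2,4] 'bbb' = ∅
  T[0,3] 'babb' = {X3}  orig:{}
  T[1,4] 'abbb' = {A}
  T[0,4] 'babbb' = {S}

S ∈ T[0,4] ⇒ YES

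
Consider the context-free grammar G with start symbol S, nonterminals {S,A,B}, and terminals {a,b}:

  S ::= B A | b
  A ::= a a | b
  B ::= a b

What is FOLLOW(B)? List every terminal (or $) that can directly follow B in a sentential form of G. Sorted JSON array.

Compute FIRST by fixpoint:
pass 1:
  A via A→a a: +{a}
  A via A→b: +{b}
  B via B→a b: +{a}
  S via S→B A: +{a}
  S via S→b: +{b}
  FIRST(S)={a,b}  FIRST(A)={a,b}  FIRST(B)={a}
pass 2: done
  FIRST(S)={a,b}  FIRST(A)={a,b}  FIRST(B)={a}

FOLLOW sets:
seed FOLLOW(S) with $
pass 1:
  S→B A: FOLLOW(B) ⊇ FIRST(A) = {a,b}; new: +{a,b}
  S→B A: FOLLOW(A) ⊇ FOLLOW(S) ⊇ {$}; new: +{$}
  FOLLOW(S)={$}  FOLLOW(A)={$}  FOLLOW(B)={a,b}
pass 2: (no change)
  FOLLOW(S)={$}  FOLLOW(A)={$}  FOLLOW(B)={a,b}

FOLLOW(B) = ["a", "b"]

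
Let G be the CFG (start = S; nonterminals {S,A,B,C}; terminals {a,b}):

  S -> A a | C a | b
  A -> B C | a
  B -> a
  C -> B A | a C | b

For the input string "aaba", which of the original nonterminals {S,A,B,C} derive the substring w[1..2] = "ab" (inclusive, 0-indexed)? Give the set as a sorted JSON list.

CNF form of G:
  S -> A T0 | C T0 | b
  A -> B C | a
  B -> a
  C -> B A | T0 C | b
  T0 -> a

CYK table (by increasing span) (cells [i..j] with 1 ≤ i ≤ j ≤ 2 only):
  cell(1,1) a: {A,B,T0}  orig:{A,B}
  cell(2,2) b: {C,S}
  cell(1,2) ab: {A,C}

Original NTs in T[1,2] deriving "ab": ["A", "C"]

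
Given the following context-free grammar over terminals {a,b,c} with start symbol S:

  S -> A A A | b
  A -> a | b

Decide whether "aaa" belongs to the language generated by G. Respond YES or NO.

CNF form of G:
  S -> A X0 | b
  A -> a | b
  X0 -> A A

Fill CYK table bottom-up:
  cell(0,0) a: {A}
  cell(1,1) a: {A}
  cell(2,2) a: {A}
  cell(0,1) aa: {X0}  orig:{}
  cell(1,2) aa: {X0}  orig:{}
  cell(0,2) aaa: {S}

S ∈ T[0,2] ⇒ YES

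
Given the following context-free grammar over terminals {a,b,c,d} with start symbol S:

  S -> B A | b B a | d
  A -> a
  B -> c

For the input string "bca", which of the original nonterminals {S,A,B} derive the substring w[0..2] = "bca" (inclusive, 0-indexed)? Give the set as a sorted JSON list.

Convert to CNF:
  S -> B A | T0 X2 | d
  A -> a
  B -> c
  T0 -> b
  T1 -> a
  X2 -> B T1

CYK table (by increasing span), restricted to cells inside w[0..2]:
  cell(0,0) b: {T0}  orig:{}
  cell(1,1) c: {B}
  cell(2,2) a: {A,T1}  orig:{A}
  cell(0,1) bc: ∅
  cell(1,2) ca: {S,X2}  orig:{S}
  cell(0,2) bca: {S}

Original NTs in T[0,2] deriving "bca": ["S"]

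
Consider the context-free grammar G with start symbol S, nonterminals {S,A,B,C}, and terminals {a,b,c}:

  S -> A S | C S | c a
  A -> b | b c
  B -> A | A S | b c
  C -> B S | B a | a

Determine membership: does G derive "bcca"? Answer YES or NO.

Convert to CNF:
  S -> A S | C S | T1 T2
  A -> T0 T1 | b
  B -> A S | T0 T1 | b
  C -> B S | B T2 | a
  T0 -> b
  T1 -> c
  T2 -> a

Fill CYK table bottom-up:
  cell(0,0) b: {A,B,T0}  orig:{A,B}
  cell(1,1) c: {T1}  orig:{}
  cell(2,2) c: {T1}  orig:{}
  cell(3,3) a: {C,T2}  orig:{C}
  cell(0,1) bc: {A,B}
  cell(1,2) cc: ∅
  cell(2,3) ca: {S}
  cell(0,2) bcc: ∅
  cell(1,3) cca: ∅
  cell(0,3) bcca: {B,C,S}

S ∈ T[0,3] ⇒ YES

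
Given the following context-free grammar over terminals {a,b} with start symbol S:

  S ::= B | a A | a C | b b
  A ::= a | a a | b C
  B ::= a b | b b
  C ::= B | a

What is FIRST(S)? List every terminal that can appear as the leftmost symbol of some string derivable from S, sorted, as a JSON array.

FIRST sets, iterate to fixpoint:
[1]
  A via A→a: +{a}
  A via A→b C: +{b}
  B via B→a b: +{a}
  B via B→b b: +{b}
  C via C→B: +{a,b}
  S via S→B: +{a,b}
  S: {a,b}  A: {a,b}  B: {a,b}  C: {a,b}
[2] (no change)
  S: {a,b}  A: {a,b}  B: {a,b}  C: {a,b}

FIRST(S) = ["a", "b"]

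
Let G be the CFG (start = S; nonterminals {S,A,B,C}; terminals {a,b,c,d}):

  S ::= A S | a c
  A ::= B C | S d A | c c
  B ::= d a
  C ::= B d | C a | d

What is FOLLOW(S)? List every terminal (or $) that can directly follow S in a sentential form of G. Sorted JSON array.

Compute FIRST by fixpoint:
[1]
  A via A→c c: +{c}
  B via B→d a: +{d}
  C via C→B d: +{d}
  S via S→A S: +{c}
  S via S→a c: +{a}
  FIRST(S)={a,c}  FIRST(A)={c}  FIRST(B)={d}  FIRST(C)={d}
[2]
  A via A→B C: +{d}
  A via A→S d A: +{a}
  S via S→A S: +{d}
  FIRST(S)={a,c,d}  FIRST(A)={a,c,d}  FIRST(B)={d}  FIRST(C)={d}
[3] — fixpoint
  FIRST(S)={a,c,d}  FIRST(A)={a,c,d}  FIRST(B)={d}  FIRST(C)={d}

Compute FOLLOW by fixpoint:
seed FOLLOW(S) with $
round 1:
  A→B C: FOLLOW(B) ⊇ FIRST(C) = {d}; new: +{d}
  A→S d A: FOLLOW(S) ⊇ FIRST(d) = {d}; new: +{d}
  C→C a: FOLLOW(C) ⊇ FIRST(a) = {a}; new: +{a}
  S→A S: FOLLOW(A) ⊇ FIRST(S) = {a,c,d}; new: +{a,c,d}
  S: {$,d}  A: {a,c,d}  B: {d}  C: {a}
round 2:
  A→B C: FOLLOW(C) ⊇ FOLLOW(A) ⊇ {a,c,d}; new: +{c,d}
  S: {$,d}  A: {a,c,d}  B: {d}  C: {a,c,d}
round 3: done
  S: {$,d}  A: {a,c,d}  B: {d}  C: {a,c,d}

FOLLOW(S) = ["$", "d"]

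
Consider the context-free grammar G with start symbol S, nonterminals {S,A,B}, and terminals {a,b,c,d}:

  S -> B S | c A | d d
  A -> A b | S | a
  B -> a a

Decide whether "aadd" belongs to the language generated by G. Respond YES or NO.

CNF form of G:
  S -> B S | T1 A | T2 T2
  A -> A T0 | B S | T1 A | T2 T2 | a
  B -> T3 T3
  T0 -> b
  T1 -> c
  T2 -> d
  T3 -> a

CYK fill:
  T[0,0] 'a' = {A,T3}  orig:{A}
  T[1,1] 'a' = {A,T3}  orig:{A}
  T[2,2] 'd' = {T2}  orig:{}
  T[3,3] 'd' = {T2}  orig:{}
  T[0,1] 'aa' = {B}
  T[1,2] 'ad' = ∅
  T[2,3] 'dd' = {A,S}
  T[0,2] 'aad' = ∅
  T[1,3] 'add' = ∅
  T[0,3] 'aadd' = {A,S}

S ∈ T[0,3] ⇒ YES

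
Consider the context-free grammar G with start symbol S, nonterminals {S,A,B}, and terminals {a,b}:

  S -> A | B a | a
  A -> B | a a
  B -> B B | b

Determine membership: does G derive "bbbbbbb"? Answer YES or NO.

CNF form of G:
  S -> B B | B T0 | T0 T0 | a | b
  A -> B B | T0 T0 | b
  B -> B B | b
  T0 -> a

CYK fill:
  [0..0]={A,B,S}  "b"
  [1..1]={A,B,S}  "b"
  [2..2]={A,B,S}  "b"
  [3..3]={A,B,S}  "b"
  [4..4]={A,B,S}  "b"
  [5..5]={A,B,S}  "b"
  [6..6]={A,B,S}  "b"
  [0..1]={A,B,S}  "bb"
  [1..2]={A,B,S}  "bb"
  [2..3]={A,B,S}  "bb"
  [3..4]={A,B,S}  "bb"
  [4..5]={A,B,S}  "bb"
  [5..6]={A,B,S}  "bb"
  [0..2]={A,B,S}  "bbb"
  [1..3]={A,B,S}  "bbb"
  [2..4]={A,B,S}  "bbb"
  [3..5]={A,B,S}  "bbb"
  [4..6]={A,B,S}  "bbb"
  [0..3]={A,B,S}  "bbbb"
  [1..4]={A,B,S}  "bbbb"
  [2..5]={A,B,S}  "bbbb"
  [3..6]={A,B,S}  "bbbb"
  [0..4]={A,B,S}  "bbbbb"
  [1..5]={A,B,S}  "bbbbb"
  [2..6]={A,B,S}  "bbbbb"
  [0..5]={A,B,S}  "bbbbbb"
  [1..6]={A,B,S}  "bbbbbb"
  [0..6]={A,B,S}  "bbbbbbb"

S ∈ T[0,6] ⇒ YES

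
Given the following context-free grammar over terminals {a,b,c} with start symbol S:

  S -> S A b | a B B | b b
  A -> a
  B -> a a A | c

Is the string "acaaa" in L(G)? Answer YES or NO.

CNF form of G:
  S -> S X3 | T0 X4 | T1 T1
  A -> a
  B -> T0 X2 | c
  T0 -> a
  T1 -> b
  X2 -> T0 A
  X3 -> A T1
  X4 -> B B

Fill CYK table bottom-up:
  [0..0]={A,T0}  "a"  orig:{A}
  [1..1]={B}  "c"
  [2..2]={A,T0}  "a"  orig:{A}
  [3..3]={A,T0}  "a"  orig:{A}
  [4..4]={A,T0}  "a"  orig:{A}
  [0..1]=∅  "ac"
  [1..2]=∅  "ca"
  [2..3]={X2}  "aa"  orig:{}
  [3..4]={X2}  "aa"  orig:{}
  [0..2]=∅  "aca"
  [1..3]=∅  "caa"
  [2..4]={B}  "aaa"
  [0..3]=∅  "acaa"
  [1..4]={X4}  "caaa"  orig:{}
  [0..4]={S}  "acaaa"

S ∈ T[0,4] ⇒ YES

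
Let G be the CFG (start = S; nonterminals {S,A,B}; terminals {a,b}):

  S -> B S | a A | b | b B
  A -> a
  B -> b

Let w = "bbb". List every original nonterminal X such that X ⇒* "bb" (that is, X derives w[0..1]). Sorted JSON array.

Convert to CNF:
  S -> B S | T0 A | T1 B | b
  A -> a
  B -> b
  T0 -> a
  T1 -> b

Fill CYK table bottom-up — only the sub-triangle for w[0..1]:
  T[0,0] 'b' = {B,S,T1}  orig:{B,S}
  T[1,1] 'b' = {B,S,T1}  orig:{B,S}
  T[0,1] 'bb' = {S}

Original NTs in T[0,1] deriving "bb": ["S"]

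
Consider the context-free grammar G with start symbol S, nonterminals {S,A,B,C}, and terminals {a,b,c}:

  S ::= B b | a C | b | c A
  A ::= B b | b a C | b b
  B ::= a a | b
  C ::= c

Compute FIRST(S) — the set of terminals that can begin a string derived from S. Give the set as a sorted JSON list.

FIRST sets, iterate to fixpoint:
pass 1:
  A via A→b a C: +{b}
  B via B→a a: +{a}
  B via B→b: +{b}
  C via C→c: +{c}
  S via S→B b: +{a,b}
  S via S→c A: +{c}
  S: {a,b,c}  A: {b}  B: {a,b}  C: {c}
pass 2:
  A via A→B b: +{a}
  S: {a,b,c}  A: {a,b}  B: {a,b}  C: {c}
pass 3: (stable)
  S: {a,b,c}  A: {a,b}  B: {a,b}  C: {c}

FIRST(S) = ["a", "b", "c"]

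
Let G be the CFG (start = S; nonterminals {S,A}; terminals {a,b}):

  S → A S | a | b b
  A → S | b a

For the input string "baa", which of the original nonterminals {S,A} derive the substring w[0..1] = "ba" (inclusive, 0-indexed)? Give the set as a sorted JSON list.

Convert to CNF:
  S -> A S | T0 T0 | a
  A -> A S | T0 T0 | T0 T1 | a
  T0 -> b
  T1 -> a

CYK fill, restricted to cells inside w[0..1]:
  T[0,0] 'b' = {T0}  orig:{}
  T[1,1] 'a' = {A,S,T1}  orig:{A,S}
  T[0,1] 'ba' = {A}

Original NTs in T[0,1] deriving "ba": ["A"]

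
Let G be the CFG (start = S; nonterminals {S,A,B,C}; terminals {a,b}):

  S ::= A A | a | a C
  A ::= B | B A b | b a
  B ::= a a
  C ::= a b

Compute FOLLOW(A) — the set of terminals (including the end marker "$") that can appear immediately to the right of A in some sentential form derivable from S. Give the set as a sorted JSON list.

FIRST iteration:
pass 1:
  A via A→b a: +{b}
  B via B→a a: +{a}
  C via C→a b: +{a}
  S via S→A A: +{b}
  S via S→a: +{a}
  FIRST[S]={a,b}  FIRST[A]={b}  FIRST[B]={a}  FIRST[C]={a}
pass 2:
  A via A→B: +{a}
  FIRST[S]={a,b}  FIRST[A]={a,b}  FIRST[B]={a}  FIRST[C]={a}
pass 3: (stable)
  FIRST[S]={a,b}  FIRST[A]={a,b}  FIRST[B]={a}  FIRST[C]={a}

FOLLOW iteration:
seed FOLLOW(S) with $
iter 1:
  A→B A b: FOLLOW(B) ⊇ FIRST(A) = {a,b}; new: +{a,b}
  A→B A b: FOLLOW(A) ⊇ FIRST(b) = {b}; new: +{b}
  S→A A: FOLLOW(A) ⊇ FIRST(A) = {a,b}; new: +{a}
  S→A A: FOLLOW(A) ⊇ FOLLOW(S) ⊇ {$}; new: +{$}
  S→a C: FOLLOW(C) ⊇ FOLLOW(S) ⊇ {$}; new: +{$}
  FOLLOW[S]={$}  FOLLOW[A]={$,a,b}  FOLLOW[B]={a,b}  FOLLOW[C]={$}
iter 2:
  A→B: FOLLOW(B) ⊇ FOLLOW(A) ⊇ {$,a,b}; new: +{$}
  FOLLOW[S]={$}  FOLLOW[A]={$,a,b}  FOLLOW[B]={$,a,b}  FOLLOW[C]={$}
iter 3: (stable)
  FOLLOW[S]={$}  FOLLOW[A]={$,a,b}  FOLLOW[B]={$,a,b}  FOLLOW[C]={$}

FOLLOW(A) = ["$", "a", "b"]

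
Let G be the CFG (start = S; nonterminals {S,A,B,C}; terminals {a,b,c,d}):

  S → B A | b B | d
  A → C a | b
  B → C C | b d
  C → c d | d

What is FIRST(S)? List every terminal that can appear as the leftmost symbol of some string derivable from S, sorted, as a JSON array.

FIRST iteration:
[1]
  A via A→b: +{b}
  B via B→b d: +{b}
  C via C→c d: +{c}
  C via C→d: +{d}
  S via S→B A: +{b}
  S via S→d: +{d}
  S: {b,d}  A: {b}  B: {b}  C: {c,d}
[2]
  A via A→C a: +{c,d}
  B via B→C C: +{c,d}
  S via S→B A: +{c}
  S: {b,c,d}  A: {b,c,d}  B: {b,c,d}  C: {c,d}
[3] — fixpoint
  S: {b,c,d}  A: {b,c,d}  B: {b,c,d}  C: {c,d}

FIRST(S) = ["b", "c", "d"]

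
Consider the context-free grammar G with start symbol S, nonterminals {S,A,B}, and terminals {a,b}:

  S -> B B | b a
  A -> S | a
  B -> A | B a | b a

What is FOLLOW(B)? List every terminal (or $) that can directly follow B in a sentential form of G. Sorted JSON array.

FIRST sets, iterate to fixpoint:
pass 1:
  A via A→a: +{a}
  B via B→A: +{a}
  B via B→b a: +{b}
  S via S→B B: +{a,b}
  FIRST(S)={a,b}  FIRST(A)={a}  FIRST(B)={a,b}
pass 2:
  A via A→S: +{b}
  FIRST(S)={a,b}  FIRST(A)={a,b}  FIRST(B)={a,b}
pass 3: (no change)
  FIRST(S)={a,b}  FIRST(A)={a,b}  FIRST(B)={a,b}

Compute FOLLOW by fixpoint:
initialize: $ ∈ FOLLOW(S)
pass 1:
  B→B a: FOLLOW(B) ⊇ FIRST(a) = {a}; new: +{a}
  S→B B: FOLLOW(B) ⊇ FIRST(B) = {a,b}; new: +{b}
  S→B B: FOLLOW(B) ⊇ FOLLOW(S) ⊇ {$}; new: +{$}
  FOLLOW(S)={$}  FOLLOW(A)={}  FOLLOW(B)={$,a,b}
pass 2:
  B→A: FOLLOW(A) ⊇ FOLLOW(B) ⊇ {$,a,b}; new: +{$,a,b}
  FOLLOW(S)={$}  FOLLOW(A)={$,a,b}  FOLLOW(B)={$,a,b}
pass 3:
  A→S: FOLLOW(S) ⊇ FOLLOW(A) ⊇ {$,a,b}; new: +{a,b}
  FOLLOW(S)={$,a,b}  FOLLOW(A)={$,a,b}  FOLLOW(B)={$,a,b}
pass 4: (no change)
  FOLLOW(S)={$,a,b}  FOLLOW(A)={$,a,b}  FOLLOW(B)={$,a,b}

FOLLOW(B) = ["$", "a", "b"]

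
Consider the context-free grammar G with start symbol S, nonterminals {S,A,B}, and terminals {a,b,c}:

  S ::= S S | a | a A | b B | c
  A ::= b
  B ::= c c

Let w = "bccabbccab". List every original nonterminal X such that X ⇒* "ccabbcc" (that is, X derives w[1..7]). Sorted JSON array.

Convert to CNF:
  S -> S S | T1 A | T2 B | a | c
  A -> b
  B -> T0 T0
  T0 -> c
  T1 -> a
  T2 -> b

CYK fill (cells [i..j] with 1 ≤ i ≤ j ≤ 7 only):
  [1..1]={S,T0}  "c"  orig:{S}
  [2..2]={S,T0}  "c"  orig:{S}
  [3..3]={S,T1}  "a"  orig:{S}
  [4..4]={A,T2}  "b"  orig:{A}
  [5..5]={A,T2}  "b"  orig:{A}
  [6..6]={S,T0}  "c"  orig:{S}
  [7..7]={S,T0}  "c"  orig:{S}
  [1..2]={B,S}  "cc"
  [2..3]={S}  "ca"
  [3..4]={S}  "ab"
  [4..5]=∅  "bb"
  [5..6]=∅  "bc"
  [6..7]={B,S}  "cc"
  [1..3]={S}  "cca"
  [2..4]={S}  "cab"
  [3..5]=∅  "abb"
  [4..6]=∅  "bbc"
  [5..7]={S}  "bcc"
  [1..4]={S}  "ccab"
  [2..5]=∅  "cabb"
  [3..6]=∅  "abbc"
  [4..7]=∅  "bbcc"
  [1..5]=∅  "ccabb"
  [2..6]=∅  "cabbc"
  [3..7]={S}  "abbcc"
  [1..6]=∅  "ccabbc"
  [2..7]={S}  "cabbcc"
  [1..7]={S}  "ccabbcc"

Original NTs in T[1,7] deriving "ccabbcc": ["S"]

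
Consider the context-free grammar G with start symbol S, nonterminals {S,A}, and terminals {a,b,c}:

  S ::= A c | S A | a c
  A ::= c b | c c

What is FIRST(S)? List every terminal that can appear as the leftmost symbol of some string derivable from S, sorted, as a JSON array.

Compute FIRST by fixpoint:
pass 1:
  A via A→c b: +{c}
  S via S→A c: +{c}
  S via S→a c: +{a}
  FIRST[S]={a,c}  FIRST[A]={c}
pass 2: done
  FIRST[S]={a,c}  FIRST[A]={c}

FIRST(S) = ["a", "c"]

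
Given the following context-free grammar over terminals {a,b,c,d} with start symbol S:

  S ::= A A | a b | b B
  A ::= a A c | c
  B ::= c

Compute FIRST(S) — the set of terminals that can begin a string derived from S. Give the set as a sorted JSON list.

FIRST iteration:
iter 1:
  A via A→a A c: +{a}
  A via A→c: +{c}
  B via B→c: +{c}
  S via S→A A: +{a,c}
  S via S→b B: +{b}
  FIRST(S)={a,b,c}  FIRST(A)={a,c}  FIRST(B)={c}
iter 2: (stable)
  FIRST(S)={a,b,c}  FIRST(A)={a,c}  FIRST(B)={c}

FIRST(S) = ["a", "b", "c"]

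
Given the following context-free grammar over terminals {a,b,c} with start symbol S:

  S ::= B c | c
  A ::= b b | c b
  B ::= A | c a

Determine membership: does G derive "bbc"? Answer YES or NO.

Convert to CNF:
  S -> B T1 | c
  A -> T0 T0 | T1 T0
  B -> T0 T0 | T1 T0 | T1 T2
  T0 -> b
  T1 -> c
  T2 -> a

CYK fill:
  T[0,0] 'b' = {T0}  orig:{}
  T[1,1] 'b' = {T0}  orig:{}
  T[2,2] 'c' = {S,T1}  orig:{S}
  T[0,1] 'bb' = {A,B}
  T[1,2] 'bc' = ∅
  T[0,2] 'bbc' = {S}

S ∈ T[0,2] ⇒ YES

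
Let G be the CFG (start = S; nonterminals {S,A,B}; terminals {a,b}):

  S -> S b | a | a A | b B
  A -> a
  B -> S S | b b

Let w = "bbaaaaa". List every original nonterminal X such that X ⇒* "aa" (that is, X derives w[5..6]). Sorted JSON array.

CNF form of G:
  S -> S T0 | T0 B | T1 A | a
  A -> a
  B -> S S | T0 T0
  T0 -> b
  T1 -> a

Fill CYK table bottom-up, restricted to cells inside w[5..6]:
  [5..5]={A,S,T1}  "a"  orig:{A,S}
  [6..6]={A,S,T1}  "a"  orig:{A,S}
  [5..6]={B,S}  "aa"

Original NTs in T[5,6] deriving "aa": ["B", "S"]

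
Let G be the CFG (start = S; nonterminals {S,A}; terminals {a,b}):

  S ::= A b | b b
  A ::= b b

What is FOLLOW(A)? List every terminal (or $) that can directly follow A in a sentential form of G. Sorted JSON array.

FIRST iteration:
iter 1:
  A via A→b b: +{b}
  S via S→A b: +{b}
  FIRST[S]={b}  FIRST[A]={b}
iter 2: — fixpoint
  FIRST[S]={b}  FIRST[A]={b}

FOLLOW sets:
FOLLOW(S) := {$}
[1]
  S→A b: FOLLOW(A) ⊇ FIRST(b) = {b}; new: +{b}
  S: {$}  A: {b}
[2] (no change)
  S: {$}  A: {b}

FOLLOW(A) = ["b"]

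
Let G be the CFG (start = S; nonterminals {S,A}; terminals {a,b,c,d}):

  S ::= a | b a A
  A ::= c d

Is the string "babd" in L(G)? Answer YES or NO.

Convert to CNF:
  S -> T2 X4 | a
  A -> T0 T1
  T0 -> c
  T1 -> d
  T2 -> b
  T3 -> a
  X4 -> T3 A

Fill CYK table bottom-up:
  [0..0]={T2}  "b"  orig:{}
  [1..1]={S,T3}  "a"  orig:{S}
  [2..2]={T2}  "b"  orig:{}
  [3..3]={T1}  "d"  orig:{}
  [0..1]=∅  "ba"
  [1..2]=∅  "ab"
  [2..3]=∅  "bd"
  [0..2]=∅  "bab"
  [1..3]=∅  "abd"
  [0..3]=∅  "babd"

S ∉ T[0,3] ⇒ NO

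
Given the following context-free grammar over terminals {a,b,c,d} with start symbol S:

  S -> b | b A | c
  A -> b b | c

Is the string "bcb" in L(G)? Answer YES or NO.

CNF form of G:
  S -> T0 A | b | c
  A -> T0 T0 | c
  T0 -> b

CYK table (by increasing span):
  T[0,0] 'b' = {S,T0}  orig:{S}
  T[1,1] 'c' = {A,S}
  T[2,2] 'b' = {S,T0}  orig:{S}
  T[0,1] 'bc' = {S}
  T[1,2] 'cb' = ∅
  T[0,2] 'bcb' = ∅

S ∉ T[0,2] ⇒ NO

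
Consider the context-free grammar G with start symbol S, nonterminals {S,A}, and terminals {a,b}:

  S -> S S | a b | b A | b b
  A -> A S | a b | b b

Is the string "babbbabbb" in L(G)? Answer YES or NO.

Convert to CNF:
  S -> S S | T0 T1 | T1 A | T1 T1
  A -> A S | T0 T1 | T1 T1
  T0 -> a
  T1 -> b

CYK fill:
  cell(0,0) b: {T1}  orig:{}
  cell(1,1) a: {T0}  orig:{}
  cell(2,2) b: {T1}  orig:{}
  cell(3,3) b: {T1}  orig:{}
  cell(4,4) b: {T1}  orig:{}
  cell(5,5) a: {T0}  orig:{}
  cell(6,6) b: {T1}  orig:{}
  cell(7,7) b: {T1}  orig:{}
  cell(8,8) b: {T1}  orig:{}
  cell(0,1) ba: ∅
  cell(1,2) ab: {A,S}
  cell(2,3) bb: {A,S}
  cell(3,4) bb: {A,S}
  cell(4,5) ba: ∅
  cell(5,6) ab: {A,S}
  cell(6,7) bb: {A,S}
  cell(7,8) bb: {A,S}
  cell(0,2) bab: {S}
  cell(1,3) abb: ∅
  cell(2,4) bbb: {S}
  cell(3,5) bba: ∅
  cell(4,6) bab: {S}
  cell(5,7) abb: ∅
  cell(6,8) bbb: {S}
  cell(0,3) babb: ∅
  cell(1,4) abbb: {A,S}
  cell(2,5) bbba: ∅
  cell(3,6) bbab: {A,S}
  cell(4,7) babb: ∅
  cell(5,8) abbb: {A,S}
  cell(0,4) babbb: {S}
  cell(1,5) abbba: ∅
  cell(2,6) bbbab: {A,S}
  cell(3,7) bbabb: ∅
  cell(4,8) babbb: {S}
  cell(0,5) babbba: ∅
  cell(1,6) abbbab: {A,S}
  cell(2,7) bbbabb: ∅
  cell(3,8) bbabbb: {A,S}
  cell(0,6) babbbab: {S}
  cell(1,7) abbbabb: ∅
  cell(2,8) bbbabbb: {A,S}
  cell(0,7) babbbabb: ∅
  cell(1,8) abbbabbb: {A,S}
  cell(0,8) babbbabbb: {S}

S ∈ T[0,8] ⇒ YES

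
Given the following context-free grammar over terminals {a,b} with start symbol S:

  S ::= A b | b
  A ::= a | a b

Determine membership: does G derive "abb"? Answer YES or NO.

CNF form of G:
  S -> A T1 | b
  A -> T0 T1 | a
  T0 -> a
  T1 -> b

CYK table (by increasing span):
  [0..0]={A,T0}  "a"  orig:{A}
  [1..1]={S,T1}  "b"  orig:{S}
  [2..2]={S,T1}  "b"  orig:{S}
  [0..1]={A,S}  "ab"
  [1..2]=∅  "bb"
  [0..2]={S}  "abb"

S ∈ T[0,2] ⇒ YES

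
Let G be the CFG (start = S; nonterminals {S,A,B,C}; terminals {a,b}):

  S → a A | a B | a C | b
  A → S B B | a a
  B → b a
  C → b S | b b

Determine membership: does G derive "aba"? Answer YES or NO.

Convert to CNF:
  S -> T0 A | T0 B | T0 C | b
  A -> S X2 | T0 T0
  B -> T1 T0
  C -> T1 S | T1 T1
  T0 -> a
  T1 -> b
  X2 -> B B

Fill CYK table bottom-up:
  cell(0,0) a: {T0}  orig:{}
  cell(1,1) b: {S,T1}  orig:{S}
  cell(2,2) a: {T0}  orig:{}
  cell(0,1) ab: ∅
  cell(1,2) ba: {B}
  cell(0,2) aba: {S}

S ∈ T[0,2] ⇒ YES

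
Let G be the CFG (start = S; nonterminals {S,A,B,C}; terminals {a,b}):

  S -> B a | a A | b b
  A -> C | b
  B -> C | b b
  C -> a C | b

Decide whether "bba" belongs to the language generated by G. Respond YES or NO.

CNF form of G:
  S -> B T0 | T0 A | T1 T1
  A -> T0 C | b
  B -> T0 C | T1 T1 | b
  C -> T0 C | b
  T0 -> a
  T1 -> b

CYK fill:
  cell(0,0) b: {A,B,C,T1}  orig:{A,B,C}
  cell(1,1) b: {A,B,C,T1}  orig:{A,B,C}
  cell(2,2) a: {T0}  orig:{}
  cell(0,1) bb: {B,S}
  cell(1,2) ba: {S}
  cell(0,2) bba: {S}

S ∈ T[0,2] ⇒ YES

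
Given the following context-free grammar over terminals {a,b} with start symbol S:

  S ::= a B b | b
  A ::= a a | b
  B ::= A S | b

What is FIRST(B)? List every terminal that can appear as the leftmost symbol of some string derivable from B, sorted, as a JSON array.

Compute FIRST by fixpoint:
pass 1:
  A via A→a a: +{a}
  A via A→b: +{b}
  B via B→A S: +{a,b}
  S via S→a B b: +{a}
  S via S→b: +{b}
  S: {a,b}  A: {a,b}  B: {a,b}
pass 2: (stable)
  S: {a,b}  A: {a,b}  B: {a,b}

FIRST(B) = ["a", "b"]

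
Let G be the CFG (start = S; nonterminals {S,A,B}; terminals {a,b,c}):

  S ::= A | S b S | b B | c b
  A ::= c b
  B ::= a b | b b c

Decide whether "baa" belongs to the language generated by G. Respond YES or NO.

CNF form of G:
  S -> S X4 | T0 T1 | T1 B
  A -> T0 T1
  B -> T1 X3 | T2 T1
  T0 -> c
  T1 -> b
  T2 -> a
  X3 -> T1 T0
  X4 -> T1 S

CYK fill:
  cell(0,0) b: {T1}  orig:{}
  cell(1,1) a: {T2}  orig:{}
  cell(2,2) a: {T2}  orig:{}
  cell(0,1) ba: ∅
  cell(1,2) aa: ∅
  cell(0,2) baa: ∅

S ∉ T[0,2] ⇒ NO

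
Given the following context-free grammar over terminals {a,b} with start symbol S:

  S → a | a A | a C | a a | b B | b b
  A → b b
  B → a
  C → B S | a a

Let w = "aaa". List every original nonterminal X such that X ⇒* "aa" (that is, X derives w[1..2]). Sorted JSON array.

CNF form of G:
  S -> T0 B | T0 T0 | T1 A | T1 C | T1 T1 | a
  A -> T0 T0
  B -> a
  C -> B S | T1 T1
  T0 -> b
  T1 -> a

CYK table (by increasing span) — only the sub-triangle for w[1..2]:
  [1..1]={B,S,T1}  "a"  orig:{B,S}
  [2..2]={B,S,T1}  "a"  orig:{B,S}
  [1..2]={C,S}  "aa"

Original NTs in T[1,2] deriving "aa": ["C", "S"]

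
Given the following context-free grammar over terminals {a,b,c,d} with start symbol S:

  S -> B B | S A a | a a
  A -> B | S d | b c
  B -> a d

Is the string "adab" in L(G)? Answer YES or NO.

CNF form of G:
  S -> B B | S X4 | T1 T1
  A -> S T0 | T1 T0 | T2 T3
  B -> T1 T0
  T0 -> d
  T1 -> a
  T2 -> b
  T3 -> c
  X4 -> A T1

CYK table (by increasing span):
  [0..0]={T1}  "a"  orig:{}
  [1..1]={T0}  "d"  orig:{}
  [2..2]={T1}  "a"  orig:{}
  [3..3]={T2}  "b"  orig:{}
  [0..1]={A,B}  "ad"
  [1..2]=∅  "da"
  [2..3]=∅  "ab"
  [0..2]={X4}  "ada"  orig:{}
  [1..3]=∅  "dab"
  [0..3]=∅  "adab"

S ∉ T[0,3] ⇒ NO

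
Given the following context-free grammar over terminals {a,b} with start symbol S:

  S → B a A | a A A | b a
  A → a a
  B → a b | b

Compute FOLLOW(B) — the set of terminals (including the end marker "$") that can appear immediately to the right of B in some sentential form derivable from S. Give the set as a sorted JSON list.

FIRST iteration:
round 1:
  A via A→a a: +{a}
  B via B→a b: +{a}
  B via B→b: +{b}
  S via S→B a A: +{a,b}
  S: {a,b}  A: {a}  B: {a,b}
round 2: (no change)
  S: {a,b}  A: {a}  B: {a,b}

FOLLOW iteration:
initialize: $ ∈ FOLLOW(S)
[1]
  S→B a A: FOLLOW(B) ⊇ FIRST(a) = {a}; new: +{a}
  S→B a A: FOLLOW(A) ⊇ FOLLOW(S) ⊇ {$}; new: +{$}
  S→a A A: FOLLOW(A) ⊇ FIRST(A) = {a}; new: +{a}
  S: {$}  A: {$,a}  B: {a}
[2] — fixpoint
  S: {$}  A: {$,a}  B: {a}

FOLLOW(B) = ["a"]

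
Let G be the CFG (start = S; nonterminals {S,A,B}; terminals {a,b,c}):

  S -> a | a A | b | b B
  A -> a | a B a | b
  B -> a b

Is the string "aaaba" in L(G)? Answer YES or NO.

CNF form of G:
  S -> T0 A | T1 B | a | b
  A -> T0 X2 | a | b
  B -> T0 T1
  T0 -> a
  T1 -> b
  X2 -> B T0

CYK fill:
  T[0,0] 'a' = {A,S,T0}  orig:{A,S}
  T[1,1] 'a' = {A,S,T0}  orig:{A,S}
  T[2,2] 'a' = {A,S,T0}  orig:{A,S}
  T[3,3] 'b' = {A,S,T1}  orig:{A,S}
  T[4,4] 'a' = {A,S,T0}  orig:{A,S}
  T[0,1] 'aa' = {S}
  T[1,2] 'aa' = {S}
  T[2,3] 'ab' = {B,S}
  T[3,4] 'ba' = ∅
  T[0,2] 'aaa' = ∅
  T[1,3] 'aab' = ∅
  T[2,4] 'aba' = {X2}  orig:{}
  T[0,3] 'aaab' = ∅
  T[1,4] 'aaba' = {A}
  T[0,4] 'aaaba' = {S}

S ∈ T[0,4] ⇒ YES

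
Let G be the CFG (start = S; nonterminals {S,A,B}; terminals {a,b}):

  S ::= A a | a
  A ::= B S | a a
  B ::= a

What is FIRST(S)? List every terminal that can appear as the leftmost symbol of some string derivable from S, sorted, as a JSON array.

FIRST iteration:
pass 1:
  A via A→a a: +{a}
  B via B→a: +{a}
  S via S→A a: +{a}
  S: {a}  A: {a}  B: {a}
pass 2: (no change)
  S: {a}  A: {a}  B: {a}

FIRST(S) = ["a"]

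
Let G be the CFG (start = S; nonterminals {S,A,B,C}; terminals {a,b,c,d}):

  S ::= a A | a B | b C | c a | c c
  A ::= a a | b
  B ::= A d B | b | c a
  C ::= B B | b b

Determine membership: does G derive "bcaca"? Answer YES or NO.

CNF form of G:
  S -> T0 A | T0 B | T2 T0 | T2 T2 | T3 C
  A -> T0 T0 | b
  B -> A X4 | T2 T0 | b
  C -> B B | T3 T3
  T0 -> a
  T1 -> d
  T2 -> c
  T3 -> b
  X4 -> T1 B

CYK fill:
  cell(0,0) b: {A,B,T3}  orig:{A,B}
  cell(1,1) c: {T2}  orig:{}
  cell(2,2) a: {T0}  orig:{}
  cell(3,3) c: {T2}  orig:{}
  cell(4,4) a: {T0}  orig:{}
  cell(0,1) bc: ∅
  cell(1,2) ca: {B,S}
  cell(2,3) ac: ∅
  cell(3,4) ca: {B,S}
  cell(0,2) bca: {C}
  cell(1,3) cac: ∅
  cell(2,4) aca: {S}
  cell(0,3) bcac: ∅
  cell(1,4) caca: {C}
  cell(0,4) bcaca: {S}

S ∈ T[0,4] ⇒ YES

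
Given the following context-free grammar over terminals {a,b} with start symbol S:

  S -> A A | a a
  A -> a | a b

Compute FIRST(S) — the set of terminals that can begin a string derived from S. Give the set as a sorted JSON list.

FIRST sets, iterate to fixpoint:
iter 1:
  A via A→a: +{a}
  S via S→A A: +{a}
  FIRST[S]={a}  FIRST[A]={a}
iter 2: — fixpoint
  FIRST[S]={a}  FIRST[A]={a}

FIRST(S) = ["a"]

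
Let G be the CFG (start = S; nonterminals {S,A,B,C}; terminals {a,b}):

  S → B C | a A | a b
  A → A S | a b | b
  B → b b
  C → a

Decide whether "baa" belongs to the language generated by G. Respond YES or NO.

CNF form of G:
  S -> B C | T0 A | T0 T1
  A -> A S | T0 T1 | b
  B -> T1 T1
  C -> a
  T0 -> a
  T1 -> b

CYK fill:
  cell(0,0) b: {A,T1}  orig:{A}
  cell(1,1) a: {C,T0}  orig:{C}
  cell(2,2) a: {C,T0}  orig:{C}
  cell(0,1) ba: ∅
  cell(1,2) aa: ∅
  cell(0,2) baa: ∅

S ∉ T[0,2] ⇒ NO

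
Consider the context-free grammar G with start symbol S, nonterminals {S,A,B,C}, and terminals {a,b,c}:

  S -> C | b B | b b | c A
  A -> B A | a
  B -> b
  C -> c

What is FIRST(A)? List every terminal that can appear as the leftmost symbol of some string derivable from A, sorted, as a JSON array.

FIRST sets, iterate to fixpoint:
pass 1:
  A via A→a: +{a}
  B via B→b: +{b}
  C via C→c: +{c}
  S via S→C: +{c}
  S via S→b B: +{b}
  FIRST[S]={b,c}  FIRST[A]={a}  FIRST[B]={b}  FIRST[C]={c}
pass 2:
  A via A→B A: +{b}
  FIRST[S]={b,c}  FIRST[A]={a,b}  FIRST[B]={b}  FIRST[C]={c}
pass 3: done
  FIRST[S]={b,c}  FIRST[A]={a,b}  FIRST[B]={b}  FIRST[C]={c}

FIRST(A) = ["a", "b"]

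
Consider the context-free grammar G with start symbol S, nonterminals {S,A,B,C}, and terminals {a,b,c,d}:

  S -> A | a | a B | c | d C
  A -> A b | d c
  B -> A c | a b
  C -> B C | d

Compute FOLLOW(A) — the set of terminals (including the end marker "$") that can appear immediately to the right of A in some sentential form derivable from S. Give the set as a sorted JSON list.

FIRST iteration:
round 1:
  A via A→d c: +{d}
  B via B→A c: +{d}
  B via B→a b: +{a}
  C via C→B C: +{a,d}
  S via S→A: +{d}
  S via S→a: +{a}
  S via S→c: +{c}
  FIRST[S]={a,c,d}  FIRST[A]={d}  FIRST[B]={a,d}  FIRST[C]={a,d}
round 2: done
  FIRST[S]={a,c,d}  FIRST[A]={d}  FIRST[B]={a,d}  FIRST[C]={a,d}

Compute FOLLOW by fixpoint:
initialize: $ ∈ FOLLOW(S)
iter 1:
  A→A b: FOLLOW(A) ⊇ FIRST(b) = {b}; new: +{b}
  B→A c: FOLLOW(A) ⊇ FIRST(c) = {c}; new: +{c}
  C→B C: FOLLOW(B) ⊇ FIRST(C) = {a,d}; new: +{a,d}
  S→A: FOLLOW(A) ⊇ FOLLOW(S) ⊇ {$}; new: +{$}
  S→a B: FOLLOW(B) ⊇ FOLLOW(S) ⊇ {$}; new: +{$}
  S→d C: FOLLOW(C) ⊇ FOLLOW(S) ⊇ {$}; new: +{$}
  FOLLOW[S]={$}  FOLLOW[A]={$,b,c}  FOLLOW[B]={$,a,d}  FOLLOW[C]={$}
iter 2: — fixpoint
  FOLLOW[S]={$}  FOLLOW[A]={$,b,c}  FOLLOW[B]={$,a,d}  FOLLOW[C]={$}

FOLLOW(A) = ["$", "b", "c"]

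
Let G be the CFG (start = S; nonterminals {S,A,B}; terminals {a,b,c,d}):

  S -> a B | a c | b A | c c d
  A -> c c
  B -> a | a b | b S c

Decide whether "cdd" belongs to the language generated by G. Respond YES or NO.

Convert to CNF:
  S -> T0 X5 | T1 B | T1 T0 | T2 A
  A -> T0 T0
  B -> T1 T2 | T2 X4 | a
  T0 -> c
  T1 -> a
  T2 -> b
  T3 -> d
  X4 -> S T0
  X5 -> T0 T3

CYK table (by increasing span):
  [0..0]={T0}  "c"  orig:{}
  [1..1]={T3}  "d"  orig:{}
  [2..2]={T3}  "d"  orig:{}
  [0..1]={X5}  "cd"  orig:{}
  [1..2]=∅  "dd"
  [0..2]=∅  "cdd"

S ∉ T[0,2] ⇒ NO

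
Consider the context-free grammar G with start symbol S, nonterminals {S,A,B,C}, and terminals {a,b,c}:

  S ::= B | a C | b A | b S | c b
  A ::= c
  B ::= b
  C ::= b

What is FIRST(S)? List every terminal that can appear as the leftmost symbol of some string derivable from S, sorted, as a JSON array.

FIRST iteration:
pass 1:
  A via A→c: +{c}
  B via B→b: +{b}
  C via C→b: +{b}
  S via S→B: +{b}
  S via S→a C: +{a}
  S via S→c b: +{c}
  FIRST(S)={a,b,c}  FIRST(A)={c}  FIRST(B)={b}  FIRST(C)={b}
pass 2: (no change)
  FIRST(S)={a,b,c}  FIRST(A)={c}  FIRST(B)={b}  FIRST(C)={b}

FIRST(S) = ["a", "b", "c"]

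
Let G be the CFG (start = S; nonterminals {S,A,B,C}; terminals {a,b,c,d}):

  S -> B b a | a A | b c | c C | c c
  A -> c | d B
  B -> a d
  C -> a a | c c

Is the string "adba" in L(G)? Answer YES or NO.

CNF form of G:
  S -> B X4 | T1 A | T2 C | T2 T2 | T3 T2
  A -> T0 B | c
  B -> T1 T0
  C -> T1 T1 | T2 T2
  T0 -> d
  T1 -> a
  T2 -> c
  T3 -> b
  X4 -> T3 T1

CYK table (by increasing span):
  T[0,0] 'a' = {T1}  orig:{}
  T[1,1] 'd' = {T0}  orig:{}
  T[2,2] 'b' = {T3}  orig:{}
  T[3,3] 'a' = {T1}  orig:{}
  T[0,1] 'ad' = {B}
  T[1,2] 'db' = ∅
  T[2,3] 'ba' = {X4}  orig:{}
  T[0,2] 'adb' = ∅
  T[1,3] 'dba' = ∅
  T[0,3] 'adba' = {S}

S ∈ T[0,3] ⇒ YES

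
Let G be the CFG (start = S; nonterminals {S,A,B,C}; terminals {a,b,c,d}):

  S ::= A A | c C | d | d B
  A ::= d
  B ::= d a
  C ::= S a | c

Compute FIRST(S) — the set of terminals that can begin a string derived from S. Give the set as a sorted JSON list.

FIRST sets, iterate to fixpoint:
[1]
  A via A→d: +{d}
  B via B→d a: +{d}
  C via C→c: +{c}
  S via S→A A: +{d}
  S via S→c C: +{c}
  FIRST(S)={c,d}  FIRST(A)={d}  FIRST(B)={d}  FIRST(C)={c}
[2]
  C via C→S a: +{d}
  FIRST(S)={c,d}  FIRST(A)={d}  FIRST(B)={d}  FIRST(C)={c,d}
[3] — fixpoint
  FIRST(S)={c,d}  FIRST(A)={d}  FIRST(B)={d}  FIRST(C)={c,d}

FIRST(S) = ["c", "d"]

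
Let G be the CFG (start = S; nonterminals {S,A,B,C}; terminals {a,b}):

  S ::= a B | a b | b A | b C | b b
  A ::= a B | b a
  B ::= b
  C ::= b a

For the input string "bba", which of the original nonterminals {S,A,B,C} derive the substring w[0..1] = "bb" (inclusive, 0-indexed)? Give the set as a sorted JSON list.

CNF form of G:
  S -> T0 B | T0 T1 | T1 A | T1 C | T1 T1
  A -> T0 B | T1 T0
  B -> b
  C -> T1 T0
  T0 -> a
  T1 -> b

Fill CYK table bottom-up (cells [i..j] with 0 ≤ i ≤ j ≤ 1 only):
  [0..0]={B,T1}  "b"  orig:{B}
  [1..1]={B,T1}  "b"  orig:{B}
  [0..1]={S}  "bb"

Original NTs in T[0,1] deriving "bb": ["S"]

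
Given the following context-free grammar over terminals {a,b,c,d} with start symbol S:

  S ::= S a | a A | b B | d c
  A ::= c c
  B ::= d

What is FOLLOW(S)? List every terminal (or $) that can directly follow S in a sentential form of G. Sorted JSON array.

FIRST sets, iterate to fixpoint:
pass 1:
  A via A→c c: +{c}
  B via B→d: +{d}
  S via S→a A: +{a}
  S via S→b B: +{b}
  S via S→d c: +{d}
  S: {a,b,d}  A: {c}  B: {d}
pass 2: — fixpoint
  S: {a,b,d}  A: {c}  B: {d}

FOLLOW sets:
seed FOLLOW(S) with $
[1]
  S→S a: FOLLOW(S) ⊇ FIRST(a) = {a}; new: +{a}
  S→a A: FOLLOW(A) ⊇ FOLLOW(S) ⊇ {$,a}; new: +{$,a}
  S→b B: FOLLOW(B) ⊇ FOLLOW(S) ⊇ {$,a}; new: +{$,a}
  S: {$,a}  A: {$,a}  B: {$,a}
[2] (no change)
  S: {$,a}  A: {$,a}  B: {$,a}

FOLLOW(S) = ["$", "a"]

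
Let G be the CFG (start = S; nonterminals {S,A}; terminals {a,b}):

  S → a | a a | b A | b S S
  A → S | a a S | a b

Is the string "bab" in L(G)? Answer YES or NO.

Convert to CNF:
  S -> T0 T0 | T1 A | T1 X4 | a
  A -> T0 T0 | T0 T1 | T0 X2 | T1 A | T1 X3 | a
  T0 -> a
  T1 -> b
  X2 -> T0 S
  X3 -> S S
  X4 -> S S

Fill CYK table bottom-up:
  cell(0,0) b: {T1}  orig:{}
  cell(1,1) a: {A,S,T0}  orig:{A,S}
  cell(2,2) b: {T1}  orig:{}
  cell(0,1) ba: {A,S}
  cell(1,2) ab: {A}
  cell(0,2) bab: {A,S}

S ∈ T[0,2] ⇒ YES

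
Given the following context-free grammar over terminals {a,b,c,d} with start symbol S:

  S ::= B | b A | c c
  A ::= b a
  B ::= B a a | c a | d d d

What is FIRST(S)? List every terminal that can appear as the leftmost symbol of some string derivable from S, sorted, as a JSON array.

FIRST iteration:
iter 1:
  A via A→b a: +{b}
  B via B→c a: +{c}
  B via B→d d d: +{d}
  S via S→B: +{c,d}
  S via S→b A: +{b}
  S: {b,c,d}  A: {b}  B: {c,d}
iter 2: — fixpoint
  S: {b,c,d}  A: {b}  B: {c,d}

FIRST(S) = ["b", "c", "d"]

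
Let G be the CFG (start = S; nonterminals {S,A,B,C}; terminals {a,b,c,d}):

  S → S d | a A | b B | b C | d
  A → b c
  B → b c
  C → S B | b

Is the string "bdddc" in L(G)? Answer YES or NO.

CNF form of G:
  S -> S T2 | T0 B | T0 C | T3 A | d
  A -> T0 T1
  B -> T0 T1
  C -> S B | b
  T0 -> b
  T1 -> c
  T2 -> d
  T3 -> a

CYK table (by increasing span):
  T[0,0] 'b' = {C,T0}  orig:{C}
  T[1,1] 'd' = {S,T2}  orig:{S}
  T[2,2] 'd' = {S,T2}  orig:{S}
  T[3,3] 'd' = {S,T2}  orig:{S}
  T[4,4] 'c' = {T1}  orig:{}
  T[0,1] 'bd' = ∅
  T[1,2] 'dd' = {S}
  T[2,3] 'dd' = {S}
  T[3,4] 'dc' = ∅
  T[0,2] 'bdd' = ∅
  T[1,3] 'ddd' = {S}
  T[2,4] 'ddc' = ∅
  T[0,3] 'bddd' = ∅
  T[1,4] 'dddc' = ∅
  T[0,4] 'bdddc' = ∅

S ∉ T[0,4] ⇒ NO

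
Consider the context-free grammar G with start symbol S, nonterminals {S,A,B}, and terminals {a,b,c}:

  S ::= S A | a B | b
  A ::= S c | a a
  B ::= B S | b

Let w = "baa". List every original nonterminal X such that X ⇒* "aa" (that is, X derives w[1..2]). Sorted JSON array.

Convert to CNF:
  S -> S A | T1 B | b
  A -> S T0 | T1 T1
  B -> B S | b
  T0 -> c
  T1 -> a

CYK fill, restricted to cells inside w[1..2]:
  [1..1]={T1}  "a"  orig:{}
  [2..2]={T1}  "a"  orig:{}
  [1..2]={A}  "aa"

Original NTs in T[1,2] deriving "aa": ["A"]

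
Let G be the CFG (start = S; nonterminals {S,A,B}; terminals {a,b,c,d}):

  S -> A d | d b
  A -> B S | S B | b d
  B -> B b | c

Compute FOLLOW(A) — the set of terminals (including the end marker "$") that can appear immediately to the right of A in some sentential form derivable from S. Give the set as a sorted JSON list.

FIRST sets, iterate to fixpoint:
[1]
  A via A→b d: +{b}
  B via B→c: +{c}
  S via S→A d: +{b}
  S via S→d b: +{d}
  FIRST(S)={b,d}  FIRST(A)={b}  FIRST(B)={c}
[2]
  A via A→B S: +{c}
  A via A→S B: +{d}
  S via S→A d: +{c}
  FIRST(S)={b,c,d}  FIRST(A)={b,c,d}  FIRST(B)={c}
[3] done
  FIRST(S)={b,c,d}  FIRST(A)={b,c,d}  FIRST(B)={c}

Compute FOLLOW by fixpoint:
seed FOLLOW(S) with $
round 1:
  A→B S: FOLLOW(B) ⊇ FIRST(S) = {b,c,d}; new: +{b,c,d}
  A→S B: FOLLOW(S) ⊇ FIRST(B) = {c}; new: +{c}
  S→A d: FOLLOW(A) ⊇ FIRST(d) = {d}; new: +{d}
  FOLLOW(S)={$,c}  FOLLOW(A)={d}  FOLLOW(B)={b,c,d}
round 2:
  A→B S: FOLLOW(S) ⊇ FOLLOW(A) ⊇ {d}; new: +{d}
  FOLLOW(S)={$,c,d}  FOLLOW(A)={d}  FOLLOW(B)={b,c,d}
round 3: done
  FOLLOW(S)={$,c,d}  FOLLOW(A)={d}  FOLLOW(B)={b,c,d}

FOLLOW(A) = ["d"]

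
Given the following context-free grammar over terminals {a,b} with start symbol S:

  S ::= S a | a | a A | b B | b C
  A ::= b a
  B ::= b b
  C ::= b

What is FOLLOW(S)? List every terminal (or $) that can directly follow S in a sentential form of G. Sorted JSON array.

FIRST sets, iterate to fixpoint:
round 1:
  A via A→b a: +{b}
  B via B→b b: +{b}
  C via C→b: +{b}
  S via S→a: +{a}
  S via S→b B: +{b}
  FIRST[S]={a,b}  FIRST[A]={b}  FIRST[B]={b}  FIRST[C]={b}
round 2: done
  FIRST[S]={a,b}  FIRST[A]={b}  FIRST[B]={b}  FIRST[C]={b}

FOLLOW iteration:
initialize: $ ∈ FOLLOW(S)
iter 1:
  S→S a: FOLLOW(S) ⊇ FIRST(a) = {a}; new: +{a}
  S→a A: FOLLOW(A) ⊇ FOLLOW(S) ⊇ {$,a}; new: +{$,a}
  S→b B: FOLLOW(B) ⊇ FOLLOW(S) ⊇ {$,a}; new: +{$,a}
  S→b C: FOLLOW(C) ⊇ FOLLOW(S) ⊇ {$,a}; new: +{$,a}
  S: {$,a}  A: {$,a}  B: {$,a}  C: {$,a}
iter 2: done
  S: {$,a}  A: {$,a}  B: {$,a}  C: {$,a}

FOLLOW(S) = ["$", "a"]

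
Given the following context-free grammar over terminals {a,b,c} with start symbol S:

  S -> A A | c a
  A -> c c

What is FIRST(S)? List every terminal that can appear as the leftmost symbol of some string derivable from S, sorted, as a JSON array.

FIRST iteration:
iter 1:
  A via A→c c: +{c}
  S via S→A A: +{c}
  FIRST(S)={c}  FIRST(A)={c}
iter 2: — fixpoint
  FIRST(S)={c}  FIRST(A)={c}

FIRST(S) = ["c"]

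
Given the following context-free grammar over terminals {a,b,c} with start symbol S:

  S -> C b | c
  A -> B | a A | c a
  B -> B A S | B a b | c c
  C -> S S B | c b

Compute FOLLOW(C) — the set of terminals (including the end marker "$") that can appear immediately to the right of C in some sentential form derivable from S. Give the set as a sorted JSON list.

Compute FIRST by fixpoint:
round 1:
  A via A→a A: +{a}
  A via A→c a: +{c}
  B via B→c c: +{c}
  C via C→c b: +{c}
  S via S→C b: +{c}
  FIRST(S)={c}  FIRST(A)={a,c}  FIRST(B)={c}  FIRST(C)={c}
round 2: (no change)
  FIRST(S)={c}  FIRST(A)={a,c}  FIRST(B)={c}  FIRST(C)={c}

FOLLOW sets:
FOLLOW(S) := {$}
iter 1:
  B→B A S: FOLLOW(B) ⊇ FIRST(A) = {a,c}; new: +{a,c}
  B→B A S: FOLLOW(A) ⊇ FIRST(S) = {c}; new: +{c}
  B→B A S: FOLLOW(S) ⊇ FOLLOW(B) ⊇ {a,c}; new: +{a,c}
  S→C b: FOLLOW(C) ⊇ FIRST(b) = {b}; new: +{b}
  S: {$,a,c}  A: {c}  B: {a,c}  C: {b}
iter 2:
  C→S S B: FOLLOW(B) ⊇ FOLLOW(C) ⊇ {b}; new: +{b}
  S: {$,a,c}  A: {c}  B: {a,b,c}  C: {b}
iter 3:
  B→B A S: FOLLOW(S) ⊇ FOLLOW(B) ⊇ {a,b,c}; new: +{b}
  S: {$,a,b,c}  A: {c}  B: {a,b,c}  C: {b}
iter 4: (no change)
  S: {$,a,b,c}  A: {c}  B: {a,b,c}  C: {b}

FOLLOW(C) = ["b"]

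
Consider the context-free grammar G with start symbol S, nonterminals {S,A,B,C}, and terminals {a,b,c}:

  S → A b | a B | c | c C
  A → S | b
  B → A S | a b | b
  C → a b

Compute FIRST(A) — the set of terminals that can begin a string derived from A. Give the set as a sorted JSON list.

FIRST iteration:
[1]
  A via A→b: +{b}
  B via B→A S: +{b}
  B via B→a b: +{a}
  C via C→a b: +{a}
  S via S→A b: +{b}
  S via S→a B: +{a}
  S via S→c: +{c}
  FIRST(S)={a,b,c}  FIRST(A)={b}  FIRST(B)={a,b}  FIRST(C)={a}
[2]
  A via A→S: +{a,c}
  B via B→A S: +{c}
  FIRST(S)={a,b,c}  FIRST(A)={a,b,c}  FIRST(B)={a,b,c}  FIRST(C)={a}
[3] (stable)
  FIRST(S)={a,b,c}  FIRST(A)={a,b,c}  FIRST(B)={a,b,c}  FIRST(C)={a}

FIRST(A) = ["a", "b", "c"]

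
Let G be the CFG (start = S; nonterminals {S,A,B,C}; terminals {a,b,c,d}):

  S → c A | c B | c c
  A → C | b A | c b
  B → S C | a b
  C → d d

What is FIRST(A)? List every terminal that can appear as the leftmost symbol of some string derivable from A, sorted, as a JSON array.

FIRST iteration:
iter 1:
  A via A→b A: +{b}
  A via A→c b: +{c}
  B via B→a b: +{a}
  C via C→d d: +{d}
  S via S→c A: +{c}
  FIRST(S)={c}  FIRST(A)={b,c}  FIRST(B)={a}  FIRST(C)={d}
iter 2:
  A via A→C: +{d}
  B via B→S C: +{c}
  FIRST(S)={c}  FIRST(A)={b,c,d}  FIRST(B)={a,c}  FIRST(C)={d}
iter 3: (stable)
  FIRST(S)={c}  FIRST(A)={b,c,d}  FIRST(B)={a,c}  FIRST(C)={d}

FIRST(A) = ["b", "c", "d"]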